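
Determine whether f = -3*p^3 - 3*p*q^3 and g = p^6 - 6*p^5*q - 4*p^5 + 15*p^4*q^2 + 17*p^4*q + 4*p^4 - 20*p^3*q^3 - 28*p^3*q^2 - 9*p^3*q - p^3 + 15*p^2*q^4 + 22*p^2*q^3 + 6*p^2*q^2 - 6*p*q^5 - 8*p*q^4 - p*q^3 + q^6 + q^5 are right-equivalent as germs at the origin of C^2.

Yes.

The Hessian of f at 0 has rank 0. Corank 2; j^3 = -3*p^3 is a perfect cube, so E-series; the 4-jet and mu = 7 give E_7. The Hessian of g at 0 has rank 0. Corank 2; j^3 = -p^3 is a perfect cube, so E-series; the 4-jet and mu = 7 give E_7. Both have type E_7, hence right-equivalent.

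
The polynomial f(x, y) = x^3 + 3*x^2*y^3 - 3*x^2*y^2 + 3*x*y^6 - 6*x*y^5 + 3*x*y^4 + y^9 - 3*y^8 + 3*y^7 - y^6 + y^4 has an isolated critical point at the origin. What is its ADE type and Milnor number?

Type E_6, Milnor number mu = 6.

The Hessian of f at 0 is [[0, 0], [0, 0]] with rank 0, so corank 2. A Groebner basis of the Jacobian ideal J(f) in C{x,y} is {x^3, x^2*y, -x^2/2 + x*y^2, y^3}; counting standard monomials gives mu = 6. Corank 2; j^3 = x^3 is a perfect cube, so E-series; the 4-jet and mu = 6 give E_6.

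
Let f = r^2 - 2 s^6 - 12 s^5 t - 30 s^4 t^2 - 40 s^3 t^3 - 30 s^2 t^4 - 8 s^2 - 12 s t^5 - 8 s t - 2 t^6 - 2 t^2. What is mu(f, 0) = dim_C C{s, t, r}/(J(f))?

5

The Hessian of f at 0 has rank 2. Corank 1: A-series; mu = 5 gives A_5.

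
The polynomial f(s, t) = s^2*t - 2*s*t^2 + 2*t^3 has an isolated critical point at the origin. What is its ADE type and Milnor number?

Type D_4, Milnor number mu = 4.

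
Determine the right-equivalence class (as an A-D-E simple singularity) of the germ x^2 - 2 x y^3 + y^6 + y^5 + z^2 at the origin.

A_4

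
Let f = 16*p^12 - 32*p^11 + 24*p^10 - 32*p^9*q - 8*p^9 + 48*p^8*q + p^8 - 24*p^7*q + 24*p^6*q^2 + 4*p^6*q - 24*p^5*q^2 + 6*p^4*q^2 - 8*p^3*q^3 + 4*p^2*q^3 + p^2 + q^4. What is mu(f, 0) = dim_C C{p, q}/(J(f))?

3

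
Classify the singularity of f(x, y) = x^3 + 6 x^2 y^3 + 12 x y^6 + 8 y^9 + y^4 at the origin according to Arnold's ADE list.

E_6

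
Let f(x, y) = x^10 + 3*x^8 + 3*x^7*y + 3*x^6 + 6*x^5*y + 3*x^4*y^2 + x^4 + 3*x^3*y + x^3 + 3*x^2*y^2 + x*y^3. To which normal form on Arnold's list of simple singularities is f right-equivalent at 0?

E_7

The Hessian of f at 0 is [[0, 0], [0, 0]] with rank 0, so corank 2. A Groebner basis of the Jacobian ideal J(f) in C{x,y} is {3*x^2 + y^4 + y^3, x^3, x^2*y - x^2 - y^3/3, 2*x^2 + x*y^2 + 2*y^3/3}; counting standard monomials gives mu = 7. Corank 2; j^3 = x^3 is a perfect cube, so E-series; the 4-jet and mu = 7 give E_7.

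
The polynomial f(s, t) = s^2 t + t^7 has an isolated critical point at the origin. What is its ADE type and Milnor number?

Type D8, Milnor number mu = 8.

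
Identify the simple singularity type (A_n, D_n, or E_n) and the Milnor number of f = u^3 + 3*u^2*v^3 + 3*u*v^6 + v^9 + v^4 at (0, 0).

Type E_6, Milnor number mu = 6.

The Hessian of f at 0 has rank 0. Corank 2; j^3 = u^3 is a perfect cube, so E-series; the 4-jet and mu = 6 give E_6.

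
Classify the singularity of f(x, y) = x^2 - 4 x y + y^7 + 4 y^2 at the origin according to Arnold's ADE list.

A_{6}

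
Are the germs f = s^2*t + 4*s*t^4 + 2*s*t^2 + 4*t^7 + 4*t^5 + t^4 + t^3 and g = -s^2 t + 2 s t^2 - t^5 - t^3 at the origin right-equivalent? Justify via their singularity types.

No.

The Hessian of f at 0 has rank 0. Corank 2; j^3 = t*(s + t)^2 has shape L^2 M (L != M), so D-series; mu = 5 gives D_5. The Hessian of g at 0 has rank 0. Corank 2; j^3 = -t*(s - t)^2 has shape L^2 M (L != M), so D-series; mu = 6 gives D_6. f is D_5 but g is D_6, hence not right-equivalent.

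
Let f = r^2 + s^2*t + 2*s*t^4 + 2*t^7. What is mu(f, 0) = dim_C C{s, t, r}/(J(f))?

8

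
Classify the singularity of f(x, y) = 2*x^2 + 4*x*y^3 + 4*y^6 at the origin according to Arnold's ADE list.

A_{5}

The Hessian of f at 0 is [[4, 0], [0, 0]] with rank 1, so corank 1. A Groebner basis of the Jacobian ideal J(f) in C{x,y} is {x*y^2, x + y^3, x^2}; counting standard monomials gives mu = 5. Corank 1: A-series; mu = 5 gives A_5.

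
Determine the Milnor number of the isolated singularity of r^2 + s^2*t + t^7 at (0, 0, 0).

The Hessian of f at 0 has rank 1. Corank 2; j^3 = s^2*t has shape L^2 M (L != M), so D-series; mu = 8 gives D_8.

8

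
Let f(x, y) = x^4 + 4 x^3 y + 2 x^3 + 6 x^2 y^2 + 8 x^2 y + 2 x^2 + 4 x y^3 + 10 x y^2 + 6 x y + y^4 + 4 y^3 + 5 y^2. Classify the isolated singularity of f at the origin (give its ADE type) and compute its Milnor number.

The Hessian of f at 0 has rank 2. Corank 0: nondegenerate Morse point, so A_1.

Type A_{1}, Milnor number mu = 1.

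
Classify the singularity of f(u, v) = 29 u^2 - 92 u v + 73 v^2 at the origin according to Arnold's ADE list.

The Hessian of f at 0 is [[58, -92], [-92, 146]] with rank 2, so corank 0. A Groebner basis of the Jacobian ideal J(f) in C{u,v} is {u, v}; counting standard monomials gives mu = 1. Corank 0: nondegenerate Morse point, so A_1.

A_{1}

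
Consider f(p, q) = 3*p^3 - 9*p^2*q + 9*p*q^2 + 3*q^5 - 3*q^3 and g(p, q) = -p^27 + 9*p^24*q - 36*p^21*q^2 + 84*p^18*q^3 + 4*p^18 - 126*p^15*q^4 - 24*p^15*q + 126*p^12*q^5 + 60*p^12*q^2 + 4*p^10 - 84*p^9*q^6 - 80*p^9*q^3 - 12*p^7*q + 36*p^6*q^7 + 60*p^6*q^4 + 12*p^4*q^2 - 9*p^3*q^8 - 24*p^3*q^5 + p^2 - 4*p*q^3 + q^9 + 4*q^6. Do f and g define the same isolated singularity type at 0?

The Hessian of f at 0 has rank 0. Corank 2; j^3 = 3*(p - q)^3 is a perfect cube, so E-series; the 5-jet and mu = 8 give E_8. The Hessian of g at 0 has rank 1. Corank 1: A-series; mu = 8 gives A_8. f is E_8 but g is A_8, hence not right-equivalent.

No.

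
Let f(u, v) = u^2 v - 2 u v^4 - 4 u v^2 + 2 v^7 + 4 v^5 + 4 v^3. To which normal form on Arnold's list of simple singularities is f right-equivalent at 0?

The Hessian of f at 0 has rank 0. Corank 2; j^3 = v*(u - 2*v)^2 has shape L^2 M (L != M), so D-series; mu = 8 gives D_8.

D_{8}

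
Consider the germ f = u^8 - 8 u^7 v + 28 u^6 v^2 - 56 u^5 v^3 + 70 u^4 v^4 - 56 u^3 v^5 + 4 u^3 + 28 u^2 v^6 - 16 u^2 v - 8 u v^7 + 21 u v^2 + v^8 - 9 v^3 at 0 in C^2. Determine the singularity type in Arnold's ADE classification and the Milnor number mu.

Type D9, Milnor number mu = 9.

The Hessian of f at 0 has rank 0. Corank 2; j^3 = (u - v)*(2*u - 3*v)^2 has shape L^2 M (L != M), so D-series; mu = 9 gives D_9.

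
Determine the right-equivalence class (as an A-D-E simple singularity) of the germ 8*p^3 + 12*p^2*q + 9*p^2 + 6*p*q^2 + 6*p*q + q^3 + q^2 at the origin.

A_2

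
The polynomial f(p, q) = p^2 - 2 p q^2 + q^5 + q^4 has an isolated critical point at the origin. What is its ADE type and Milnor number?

Type A_4, Milnor number mu = 4.

The Hessian of f at 0 is [[2, 0], [0, 0]] with rank 1, so corank 1. A Groebner basis of the Jacobian ideal J(f) in C{p,q} is {p^2, -p + q^2}; counting standard monomials gives mu = 4. Corank 1: A-series; mu = 4 gives A_4.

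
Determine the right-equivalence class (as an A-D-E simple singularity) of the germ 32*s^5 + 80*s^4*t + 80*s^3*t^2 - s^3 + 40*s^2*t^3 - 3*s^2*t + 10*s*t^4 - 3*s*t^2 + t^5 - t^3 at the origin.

E_{8}

The Hessian of f at 0 is [[0, 0], [0, 0]] with rank 0, so corank 2. A Groebner basis of the Jacobian ideal J(f) in C{s,t} is {t^5, s*t^3 + 7*t^4/8, s^2 + 2*s*t + t^2}; counting standard monomials gives mu = 8. Corank 2; j^3 = -(s + t)^3 is a perfect cube, so E-series; the 5-jet and mu = 8 give E_8.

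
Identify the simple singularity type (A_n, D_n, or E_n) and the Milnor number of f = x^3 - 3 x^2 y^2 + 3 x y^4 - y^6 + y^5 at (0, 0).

Type E8, Milnor number mu = 8.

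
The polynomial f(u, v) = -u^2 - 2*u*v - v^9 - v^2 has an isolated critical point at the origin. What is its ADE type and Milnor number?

Type A_{8}, Milnor number mu = 8.

The Hessian of f at 0 has rank 1. Corank 1: A-series; mu = 8 gives A_8.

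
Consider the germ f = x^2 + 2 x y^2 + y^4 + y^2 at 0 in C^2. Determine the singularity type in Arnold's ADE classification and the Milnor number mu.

Type A_1, Milnor number mu = 1.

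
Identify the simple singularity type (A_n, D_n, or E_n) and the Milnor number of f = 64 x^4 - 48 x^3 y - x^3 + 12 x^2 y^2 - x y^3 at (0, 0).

Type E_7, Milnor number mu = 7.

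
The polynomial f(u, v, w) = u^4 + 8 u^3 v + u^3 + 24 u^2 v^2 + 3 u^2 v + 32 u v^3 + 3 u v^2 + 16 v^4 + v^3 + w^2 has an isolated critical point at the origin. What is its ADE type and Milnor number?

The Hessian of f at 0 is [[0, 0, 0], [0, 0, 0], [0, 0, 2]] with rank 1, so corank 2. A Groebner basis of the Jacobian ideal J(f) in C{u,v,w} is {v^4, u*v^2 + 4*v^3/3, u^2 + 2*u*v + v^2, w}; counting standard monomials gives mu = 6. Corank 2; j^3 = (u + v)^3 is a perfect cube, so E-series; the 4-jet and mu = 6 give E_6.

Type E_6, Milnor number mu = 6.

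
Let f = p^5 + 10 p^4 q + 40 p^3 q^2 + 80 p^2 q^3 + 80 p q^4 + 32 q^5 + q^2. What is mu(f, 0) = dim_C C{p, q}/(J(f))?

4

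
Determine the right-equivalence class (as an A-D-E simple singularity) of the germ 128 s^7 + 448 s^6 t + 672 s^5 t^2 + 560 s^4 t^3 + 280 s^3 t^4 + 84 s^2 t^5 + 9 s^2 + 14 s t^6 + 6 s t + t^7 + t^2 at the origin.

A6

The Hessian of f at 0 is [[18, 6], [6, 2]] with rank 1, so corank 1. A Groebner basis of the Jacobian ideal J(f) in C{s,t} is {t^6, s + t/3}; counting standard monomials gives mu = 6. Corank 1: A-series; mu = 6 gives A_6.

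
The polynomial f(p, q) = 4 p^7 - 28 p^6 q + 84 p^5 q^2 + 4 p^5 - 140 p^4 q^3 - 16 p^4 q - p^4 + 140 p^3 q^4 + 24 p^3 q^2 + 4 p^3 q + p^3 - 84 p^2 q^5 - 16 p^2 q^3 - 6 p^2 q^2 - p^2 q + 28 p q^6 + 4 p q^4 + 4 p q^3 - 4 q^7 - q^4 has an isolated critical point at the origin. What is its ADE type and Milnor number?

The Hessian of f at 0 has rank 0. Corank 2; j^3 = p^2*(p - q) has shape L^2 M (L != M), so D-series; mu = 5 gives D_5.

Type D_{5}, Milnor number mu = 5.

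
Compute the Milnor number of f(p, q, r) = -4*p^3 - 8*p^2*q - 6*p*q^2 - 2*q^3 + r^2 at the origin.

4

The Hessian of f at 0 has rank 1. Corank 2; j^3 = -2*(p + q)*(2*p^2 + 2*p*q + q^2) splits into three distinct lines over C (the quadratic factor has nonzero discriminant), so D_4.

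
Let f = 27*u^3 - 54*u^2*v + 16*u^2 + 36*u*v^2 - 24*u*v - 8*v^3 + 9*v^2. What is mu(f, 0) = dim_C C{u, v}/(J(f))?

2

The Hessian of f at 0 has rank 1. Corank 1: A-series; mu = 2 gives A_2.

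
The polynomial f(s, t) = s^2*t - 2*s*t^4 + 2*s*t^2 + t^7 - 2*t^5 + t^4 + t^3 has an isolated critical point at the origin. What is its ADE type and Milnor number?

Type D5, Milnor number mu = 5.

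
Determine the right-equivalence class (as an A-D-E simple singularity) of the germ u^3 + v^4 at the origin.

The Hessian of f at 0 is [[0, 0], [0, 0]] with rank 0, so corank 2. A Groebner basis of the Jacobian ideal J(f) in C{u,v} is {v^3, u^2}; counting standard monomials gives mu = 6. Corank 2; j^3 = u^3 is a perfect cube, so E-series; the 4-jet and mu = 6 give E_6.

E6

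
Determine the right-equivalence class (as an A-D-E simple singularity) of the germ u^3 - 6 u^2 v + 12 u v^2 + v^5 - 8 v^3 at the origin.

E_8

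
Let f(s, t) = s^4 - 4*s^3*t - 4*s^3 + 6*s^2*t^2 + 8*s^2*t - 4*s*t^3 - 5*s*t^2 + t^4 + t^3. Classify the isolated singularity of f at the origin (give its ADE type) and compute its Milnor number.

Type D5, Milnor number mu = 5.

The Hessian of f at 0 has rank 0. Corank 2; j^3 = -(s - t)*(2*s - t)^2 has shape L^2 M (L != M), so D-series; mu = 5 gives D_5.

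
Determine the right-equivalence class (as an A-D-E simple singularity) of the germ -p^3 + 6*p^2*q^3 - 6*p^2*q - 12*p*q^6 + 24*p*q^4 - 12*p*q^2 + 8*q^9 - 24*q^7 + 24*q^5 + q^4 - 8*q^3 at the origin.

E_6

The Hessian of f at 0 is [[0, 0], [0, 0]] with rank 0, so corank 2. A Groebner basis of the Jacobian ideal J(f) in C{p,q} is {q^3, p^2 + 4*p*q + 4*q^2}; counting standard monomials gives mu = 6. Corank 2; j^3 = -(p + 2*q)^3 is a perfect cube, so E-series; the 4-jet and mu = 6 give E_6.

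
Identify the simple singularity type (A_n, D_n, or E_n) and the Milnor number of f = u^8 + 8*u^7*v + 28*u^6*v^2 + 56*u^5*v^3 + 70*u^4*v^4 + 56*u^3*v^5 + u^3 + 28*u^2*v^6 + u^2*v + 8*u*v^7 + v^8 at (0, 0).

The Hessian of f at 0 has rank 0. Corank 2; j^3 = u^2*(u + v) has shape L^2 M (L != M), so D-series; mu = 9 gives D_9.

Type D_{9}, Milnor number mu = 9.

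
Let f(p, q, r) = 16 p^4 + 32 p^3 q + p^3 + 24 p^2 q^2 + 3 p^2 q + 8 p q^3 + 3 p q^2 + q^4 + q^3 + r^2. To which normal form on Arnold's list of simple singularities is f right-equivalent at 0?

E_{6}

The Hessian of f at 0 has rank 1. Corank 2; j^3 = (p + q)^3 is a perfect cube, so E-series; the 4-jet and mu = 6 give E_6.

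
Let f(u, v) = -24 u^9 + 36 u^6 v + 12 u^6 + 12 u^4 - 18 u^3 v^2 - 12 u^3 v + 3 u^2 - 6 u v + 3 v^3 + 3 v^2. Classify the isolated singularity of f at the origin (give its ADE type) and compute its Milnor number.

The Hessian of f at 0 has rank 1. Corank 1: A-series; mu = 2 gives A_2.

Type A_{2}, Milnor number mu = 2.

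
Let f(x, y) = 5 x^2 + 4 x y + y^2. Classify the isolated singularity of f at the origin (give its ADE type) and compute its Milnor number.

The Hessian of f at 0 is [[10, 4], [4, 2]] with rank 2, so corank 0. A Groebner basis of the Jacobian ideal J(f) in C{x,y} is {x, y}; counting standard monomials gives mu = 1. Corank 0: nondegenerate Morse point, so A_1.

Type A_1, Milnor number mu = 1.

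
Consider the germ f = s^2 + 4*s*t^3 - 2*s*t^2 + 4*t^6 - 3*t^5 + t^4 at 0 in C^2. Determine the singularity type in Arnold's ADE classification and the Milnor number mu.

Type A_{4}, Milnor number mu = 4.

The Hessian of f at 0 has rank 1. Corank 1: A-series; mu = 4 gives A_4.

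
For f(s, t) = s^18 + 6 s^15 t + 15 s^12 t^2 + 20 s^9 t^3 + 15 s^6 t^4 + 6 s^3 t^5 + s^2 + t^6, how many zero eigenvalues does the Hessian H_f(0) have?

1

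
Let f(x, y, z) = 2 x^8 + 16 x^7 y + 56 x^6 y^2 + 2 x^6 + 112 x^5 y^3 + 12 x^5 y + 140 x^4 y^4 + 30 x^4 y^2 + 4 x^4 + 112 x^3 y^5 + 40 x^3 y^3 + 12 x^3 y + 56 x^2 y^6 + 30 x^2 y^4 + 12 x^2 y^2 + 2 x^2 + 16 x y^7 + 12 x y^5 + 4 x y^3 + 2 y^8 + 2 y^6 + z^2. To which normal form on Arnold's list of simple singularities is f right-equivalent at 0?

A_7

The Hessian of f at 0 is [[4, 0, 0], [0, 0, 0], [0, 0, 2]] with rank 2, so corank 1. A Groebner basis of the Jacobian ideal J(f) in C{x,y,z} is {-3*x^2 + x*y + y^4, x^3, x^2*y, x*y^2 + x/3 + y^3/3, z}; counting standard monomials gives mu = 7. Corank 1: A-series; mu = 7 gives A_7.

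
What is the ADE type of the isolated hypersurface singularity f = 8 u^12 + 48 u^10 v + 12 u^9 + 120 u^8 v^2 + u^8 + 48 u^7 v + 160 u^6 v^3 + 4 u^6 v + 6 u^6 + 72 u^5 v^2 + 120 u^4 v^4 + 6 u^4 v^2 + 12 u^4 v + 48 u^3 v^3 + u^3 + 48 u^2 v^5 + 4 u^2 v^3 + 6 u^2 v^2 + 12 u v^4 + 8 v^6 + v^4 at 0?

E6

The Hessian of f at 0 has rank 0. Corank 2; j^3 = u^3 is a perfect cube, so E-series; the 4-jet and mu = 6 give E_6.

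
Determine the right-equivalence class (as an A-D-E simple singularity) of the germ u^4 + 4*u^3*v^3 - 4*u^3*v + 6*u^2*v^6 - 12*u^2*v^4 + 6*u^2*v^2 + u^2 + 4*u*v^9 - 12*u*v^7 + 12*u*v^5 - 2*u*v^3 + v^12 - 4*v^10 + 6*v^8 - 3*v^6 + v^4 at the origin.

A3

The Hessian of f at 0 has rank 1. Corank 1: A-series; mu = 3 gives A_3.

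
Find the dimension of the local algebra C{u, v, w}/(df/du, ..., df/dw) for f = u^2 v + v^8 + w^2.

The Hessian of f at 0 has rank 1. Corank 2; j^3 = u^2*v has shape L^2 M (L != M), so D-series; mu = 9 gives D_9.

9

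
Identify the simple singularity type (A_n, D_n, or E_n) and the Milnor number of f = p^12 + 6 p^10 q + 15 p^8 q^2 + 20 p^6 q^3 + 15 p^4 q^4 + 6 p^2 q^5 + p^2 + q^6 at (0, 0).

Type A5, Milnor number mu = 5.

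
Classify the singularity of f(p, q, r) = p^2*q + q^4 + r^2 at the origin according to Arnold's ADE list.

The Hessian of f at 0 has rank 1. Corank 2; j^3 = p^2*q has shape L^2 M (L != M), so D-series; mu = 5 gives D_5.

D_{5}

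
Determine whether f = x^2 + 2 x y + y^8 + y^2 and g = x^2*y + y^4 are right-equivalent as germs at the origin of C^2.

The Hessian of f at 0 has rank 1. Corank 1: A-series; mu = 7 gives A_7. The Hessian of g at 0 has rank 0. Corank 2; j^3 = x^2*y has shape L^2 M (L != M), so D-series; mu = 5 gives D_5. f is A_7 but g is D_5, hence not right-equivalent.

No.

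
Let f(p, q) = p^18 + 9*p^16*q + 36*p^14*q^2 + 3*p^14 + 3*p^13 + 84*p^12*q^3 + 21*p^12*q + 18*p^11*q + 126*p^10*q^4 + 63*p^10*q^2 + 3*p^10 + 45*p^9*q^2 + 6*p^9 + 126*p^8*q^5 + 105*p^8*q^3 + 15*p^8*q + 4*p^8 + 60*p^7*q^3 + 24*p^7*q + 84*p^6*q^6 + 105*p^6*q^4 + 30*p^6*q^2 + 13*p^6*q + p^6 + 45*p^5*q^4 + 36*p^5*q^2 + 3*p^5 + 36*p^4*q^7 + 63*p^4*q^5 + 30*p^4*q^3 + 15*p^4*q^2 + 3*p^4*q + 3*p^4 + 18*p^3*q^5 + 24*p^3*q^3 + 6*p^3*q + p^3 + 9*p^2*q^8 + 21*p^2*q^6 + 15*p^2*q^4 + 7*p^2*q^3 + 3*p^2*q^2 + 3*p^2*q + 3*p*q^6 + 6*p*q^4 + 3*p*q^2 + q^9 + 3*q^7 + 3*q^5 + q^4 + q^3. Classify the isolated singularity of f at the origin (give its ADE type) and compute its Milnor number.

Type E_6, Milnor number mu = 6.

The Hessian of f at 0 has rank 0. Corank 2; j^3 = (p + q)^3 is a perfect cube, so E-series; the 4-jet and mu = 6 give E_6.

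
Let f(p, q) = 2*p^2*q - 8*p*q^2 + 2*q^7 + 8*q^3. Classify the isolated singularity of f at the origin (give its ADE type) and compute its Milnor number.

Type D8, Milnor number mu = 8.

The Hessian of f at 0 has rank 0. Corank 2; j^3 = 2*q*(p - 2*q)^2 has shape L^2 M (L != M), so D-series; mu = 8 gives D_8.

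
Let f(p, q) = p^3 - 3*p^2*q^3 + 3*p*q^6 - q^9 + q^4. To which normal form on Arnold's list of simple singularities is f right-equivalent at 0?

E6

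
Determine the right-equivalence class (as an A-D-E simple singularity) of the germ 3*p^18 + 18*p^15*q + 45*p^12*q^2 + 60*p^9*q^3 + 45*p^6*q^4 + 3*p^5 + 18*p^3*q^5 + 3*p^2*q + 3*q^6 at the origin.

D_{7}

The Hessian of f at 0 has rank 0. Corank 2; j^3 = 3*p^2*q has shape L^2 M (L != M), so D-series; mu = 7 gives D_7.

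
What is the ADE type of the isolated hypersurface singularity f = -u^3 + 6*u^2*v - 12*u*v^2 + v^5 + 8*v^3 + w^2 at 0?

E_{8}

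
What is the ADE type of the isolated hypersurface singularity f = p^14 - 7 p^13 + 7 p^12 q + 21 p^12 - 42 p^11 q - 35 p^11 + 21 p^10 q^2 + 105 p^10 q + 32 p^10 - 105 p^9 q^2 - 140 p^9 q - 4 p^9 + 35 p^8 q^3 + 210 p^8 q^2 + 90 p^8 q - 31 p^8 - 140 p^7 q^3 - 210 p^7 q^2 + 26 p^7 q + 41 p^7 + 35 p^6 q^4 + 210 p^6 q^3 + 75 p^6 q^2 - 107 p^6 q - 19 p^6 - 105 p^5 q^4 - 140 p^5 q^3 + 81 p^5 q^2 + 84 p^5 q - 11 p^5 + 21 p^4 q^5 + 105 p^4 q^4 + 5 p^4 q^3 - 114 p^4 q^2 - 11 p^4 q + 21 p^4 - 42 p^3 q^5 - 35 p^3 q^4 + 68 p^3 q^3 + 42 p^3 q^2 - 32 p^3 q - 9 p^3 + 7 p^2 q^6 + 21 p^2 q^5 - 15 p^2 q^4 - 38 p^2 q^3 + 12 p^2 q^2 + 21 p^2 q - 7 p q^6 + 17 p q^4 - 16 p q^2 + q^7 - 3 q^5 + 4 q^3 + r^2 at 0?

D_6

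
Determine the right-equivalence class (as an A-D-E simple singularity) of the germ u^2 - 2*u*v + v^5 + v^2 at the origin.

The Hessian of f at 0 has rank 1. Corank 1: A-series; mu = 4 gives A_4.

A_4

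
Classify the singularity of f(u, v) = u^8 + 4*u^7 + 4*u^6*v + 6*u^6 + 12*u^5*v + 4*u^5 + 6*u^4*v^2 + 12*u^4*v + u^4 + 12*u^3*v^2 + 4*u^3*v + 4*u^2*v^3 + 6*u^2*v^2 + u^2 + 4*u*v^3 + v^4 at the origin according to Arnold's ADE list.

The Hessian of f at 0 has rank 1. Corank 1: A-series; mu = 3 gives A_3.

A_3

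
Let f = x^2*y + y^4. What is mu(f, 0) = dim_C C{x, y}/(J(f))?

The Hessian of f at 0 has rank 0. Corank 2; j^3 = x^2*y has shape L^2 M (L != M), so D-series; mu = 5 gives D_5.

5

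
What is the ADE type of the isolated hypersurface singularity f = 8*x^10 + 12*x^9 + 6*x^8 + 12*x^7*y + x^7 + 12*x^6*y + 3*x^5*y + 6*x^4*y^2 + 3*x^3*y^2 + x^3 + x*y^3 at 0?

The Hessian of f at 0 is [[0, 0], [0, 0]] with rank 0, so corank 2. A Groebner basis of the Jacobian ideal J(f) in C{x,y} is {x^3, x*y^2, 3*x^2 + y^3}; counting standard monomials gives mu = 7. Corank 2; j^3 = x^3 is a perfect cube, so E-series; the 4-jet and mu = 7 give E_7.

E_{7}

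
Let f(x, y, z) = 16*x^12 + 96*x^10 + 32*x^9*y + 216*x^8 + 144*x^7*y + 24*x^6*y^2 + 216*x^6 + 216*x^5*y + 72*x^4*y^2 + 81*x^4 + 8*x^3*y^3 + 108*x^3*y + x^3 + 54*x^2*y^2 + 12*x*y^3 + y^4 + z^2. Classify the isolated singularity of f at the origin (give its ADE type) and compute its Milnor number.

The Hessian of f at 0 has rank 1. Corank 2; j^3 = x^3 is a perfect cube, so E-series; the 4-jet and mu = 6 give E_6.

Type E_{6}, Milnor number mu = 6.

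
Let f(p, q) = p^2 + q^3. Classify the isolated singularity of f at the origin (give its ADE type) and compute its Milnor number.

Type A_2, Milnor number mu = 2.

The Hessian of f at 0 has rank 1. Corank 1: A-series; mu = 2 gives A_2.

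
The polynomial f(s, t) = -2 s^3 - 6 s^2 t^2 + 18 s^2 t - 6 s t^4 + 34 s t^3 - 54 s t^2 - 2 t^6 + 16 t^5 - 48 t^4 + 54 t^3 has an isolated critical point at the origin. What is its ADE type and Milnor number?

Type E_7, Milnor number mu = 7.

The Hessian of f at 0 has rank 0. Corank 2; j^3 = -2*(s - 3*t)^3 is a perfect cube, so E-series; the 4-jet and mu = 7 give E_7.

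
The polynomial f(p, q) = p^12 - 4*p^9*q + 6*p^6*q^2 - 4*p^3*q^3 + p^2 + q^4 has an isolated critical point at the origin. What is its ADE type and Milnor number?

Type A_{3}, Milnor number mu = 3.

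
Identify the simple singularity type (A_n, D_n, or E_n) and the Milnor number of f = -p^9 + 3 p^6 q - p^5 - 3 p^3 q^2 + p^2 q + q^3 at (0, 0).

Type D_4, Milnor number mu = 4.

The Hessian of f at 0 is [[0, 0], [0, 0]] with rank 0, so corank 2. A Groebner basis of the Jacobian ideal J(f) in C{p,q} is {q^3, p^2 + 3*q^2, p*q}; counting standard monomials gives mu = 4. Corank 2; j^3 = q*(p^2 + q^2) splits into three distinct lines over C (the quadratic factor has nonzero discriminant), so D_4.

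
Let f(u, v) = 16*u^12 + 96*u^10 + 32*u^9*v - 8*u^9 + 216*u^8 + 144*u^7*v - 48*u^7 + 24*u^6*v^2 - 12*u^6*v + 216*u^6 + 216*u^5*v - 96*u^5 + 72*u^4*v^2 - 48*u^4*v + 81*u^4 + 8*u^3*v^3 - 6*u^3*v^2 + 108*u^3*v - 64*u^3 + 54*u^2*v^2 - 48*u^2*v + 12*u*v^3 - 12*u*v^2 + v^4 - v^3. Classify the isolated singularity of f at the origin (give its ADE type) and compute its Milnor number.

Type E_{6}, Milnor number mu = 6.

The Hessian of f at 0 has rank 0. Corank 2; j^3 = -(4*u + v)^3 is a perfect cube, so E-series; the 4-jet and mu = 6 give E_6.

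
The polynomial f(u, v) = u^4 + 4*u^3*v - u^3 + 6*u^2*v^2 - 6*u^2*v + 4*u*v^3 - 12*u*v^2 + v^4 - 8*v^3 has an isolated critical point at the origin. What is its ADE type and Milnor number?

Type E6, Milnor number mu = 6.

The Hessian of f at 0 has rank 0. Corank 2; j^3 = -(u + 2*v)^3 is a perfect cube, so E-series; the 4-jet and mu = 6 give E_6.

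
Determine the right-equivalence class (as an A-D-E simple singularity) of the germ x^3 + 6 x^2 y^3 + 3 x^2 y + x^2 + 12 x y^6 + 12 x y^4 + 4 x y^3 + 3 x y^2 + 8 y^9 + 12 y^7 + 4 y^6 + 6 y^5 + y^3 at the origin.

A_2

The Hessian of f at 0 is [[2, 0], [0, 0]] with rank 1, so corank 1. A Groebner basis of the Jacobian ideal J(f) in C{x,y} is {y^2, x}; counting standard monomials gives mu = 2. Corank 1: A-series; mu = 2 gives A_2.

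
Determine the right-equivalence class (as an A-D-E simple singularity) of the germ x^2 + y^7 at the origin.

The Hessian of f at 0 has rank 1. Corank 1: A-series; mu = 6 gives A_6.

A_6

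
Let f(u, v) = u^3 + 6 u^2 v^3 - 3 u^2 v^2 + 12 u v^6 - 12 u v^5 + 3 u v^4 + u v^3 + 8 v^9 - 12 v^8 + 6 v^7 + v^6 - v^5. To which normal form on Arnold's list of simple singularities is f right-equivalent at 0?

The Hessian of f at 0 has rank 0. Corank 2; j^3 = u^3 is a perfect cube, so E-series; the 4-jet and mu = 7 give E_7.

E_{7}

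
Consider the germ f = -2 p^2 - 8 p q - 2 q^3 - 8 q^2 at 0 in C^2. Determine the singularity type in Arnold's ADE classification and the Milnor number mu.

The Hessian of f at 0 has rank 1. Corank 1: A-series; mu = 2 gives A_2.

Type A2, Milnor number mu = 2.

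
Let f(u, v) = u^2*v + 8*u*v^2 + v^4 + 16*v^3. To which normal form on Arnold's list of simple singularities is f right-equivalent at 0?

The Hessian of f at 0 is [[0, 0], [0, 0]] with rank 0, so corank 2. A Groebner basis of the Jacobian ideal J(f) in C{u,v} is {u^3 - 16*u^2 + 256*v^2, u^2/4 + v^3 - 4*v^2, u*v + 4*v^2}; counting standard monomials gives mu = 5. Corank 2; j^3 = v*(u + 4*v)^2 has shape L^2 M (L != M), so D-series; mu = 5 gives D_5.

D_5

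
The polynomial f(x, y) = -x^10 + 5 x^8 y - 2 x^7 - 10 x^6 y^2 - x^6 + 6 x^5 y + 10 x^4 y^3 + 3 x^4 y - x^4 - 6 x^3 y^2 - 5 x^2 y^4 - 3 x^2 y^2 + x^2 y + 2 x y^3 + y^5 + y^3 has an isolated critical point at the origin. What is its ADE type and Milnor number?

Type D4, Milnor number mu = 4.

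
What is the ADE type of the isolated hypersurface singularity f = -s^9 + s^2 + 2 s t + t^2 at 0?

A_8

The Hessian of f at 0 has rank 1. Corank 1: A-series; mu = 8 gives A_8.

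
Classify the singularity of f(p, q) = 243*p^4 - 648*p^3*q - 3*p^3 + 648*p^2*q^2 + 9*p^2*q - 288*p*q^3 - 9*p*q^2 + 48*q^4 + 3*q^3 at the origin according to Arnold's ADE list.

E_6

The Hessian of f at 0 is [[0, 0], [0, 0]] with rank 0, so corank 2. A Groebner basis of the Jacobian ideal J(f) in C{p,q} is {q^4, p*q^2 - 8*q^3/9, p^2 - 2*p*q + q^2}; counting standard monomials gives mu = 6. Corank 2; j^3 = -3*(p - q)^3 is a perfect cube, so E-series; the 4-jet and mu = 6 give E_6.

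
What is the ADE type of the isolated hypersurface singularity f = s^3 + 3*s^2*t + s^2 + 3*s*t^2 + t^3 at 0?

A2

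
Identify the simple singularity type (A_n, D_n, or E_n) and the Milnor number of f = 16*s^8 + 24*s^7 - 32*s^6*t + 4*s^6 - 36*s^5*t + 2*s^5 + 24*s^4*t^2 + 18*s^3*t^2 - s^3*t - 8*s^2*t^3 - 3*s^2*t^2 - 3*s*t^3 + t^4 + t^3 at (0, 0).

Type E7, Milnor number mu = 7.

The Hessian of f at 0 is [[0, 0], [0, 0]] with rank 0, so corank 2. A Groebner basis of the Jacobian ideal J(f) in C{s,t} is {s^3 + 57*s*t^2 - 3*t^2, s^2*t - 8*s*t^2, t^3}; counting standard monomials gives mu = 7. Corank 2; j^3 = t^3 is a perfect cube, so E-series; the 4-jet and mu = 7 give E_7.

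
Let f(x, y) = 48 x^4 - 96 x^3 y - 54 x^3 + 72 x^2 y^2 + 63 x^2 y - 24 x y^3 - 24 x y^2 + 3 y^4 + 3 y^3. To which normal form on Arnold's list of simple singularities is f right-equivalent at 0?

The Hessian of f at 0 has rank 0. Corank 2; j^3 = -3*(2*x - y)*(3*x - y)^2 has shape L^2 M (L != M), so D-series; mu = 5 gives D_5.

D_{5}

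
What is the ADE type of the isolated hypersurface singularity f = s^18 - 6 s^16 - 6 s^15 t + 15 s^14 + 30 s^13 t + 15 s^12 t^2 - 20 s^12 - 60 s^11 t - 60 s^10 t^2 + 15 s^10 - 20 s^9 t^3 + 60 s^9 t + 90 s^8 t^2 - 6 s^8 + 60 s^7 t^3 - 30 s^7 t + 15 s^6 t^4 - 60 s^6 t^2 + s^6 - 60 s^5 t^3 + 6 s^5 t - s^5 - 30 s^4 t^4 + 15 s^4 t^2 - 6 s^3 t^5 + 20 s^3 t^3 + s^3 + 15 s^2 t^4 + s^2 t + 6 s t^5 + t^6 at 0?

The Hessian of f at 0 has rank 0. Corank 2; j^3 = s^2*(s + t) has shape L^2 M (L != M), so D-series; mu = 7 gives D_7.

D_{7}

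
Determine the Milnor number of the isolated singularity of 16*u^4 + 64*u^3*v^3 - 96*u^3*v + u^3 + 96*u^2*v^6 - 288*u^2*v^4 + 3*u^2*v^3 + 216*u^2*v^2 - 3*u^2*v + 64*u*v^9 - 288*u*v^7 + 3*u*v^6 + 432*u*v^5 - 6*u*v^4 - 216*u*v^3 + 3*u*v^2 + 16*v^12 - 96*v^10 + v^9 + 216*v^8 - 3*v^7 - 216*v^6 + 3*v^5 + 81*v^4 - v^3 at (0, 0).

6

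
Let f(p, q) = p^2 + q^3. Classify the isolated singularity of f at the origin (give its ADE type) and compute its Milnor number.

The Hessian of f at 0 has rank 1. Corank 1: A-series; mu = 2 gives A_2.

Type A_{2}, Milnor number mu = 2.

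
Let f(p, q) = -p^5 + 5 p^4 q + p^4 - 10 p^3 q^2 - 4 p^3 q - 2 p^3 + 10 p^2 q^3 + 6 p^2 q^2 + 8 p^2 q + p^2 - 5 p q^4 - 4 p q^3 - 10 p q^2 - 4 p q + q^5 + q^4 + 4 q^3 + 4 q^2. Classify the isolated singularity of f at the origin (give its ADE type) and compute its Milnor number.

Type A_{4}, Milnor number mu = 4.

The Hessian of f at 0 has rank 1. Corank 1: A-series; mu = 4 gives A_4.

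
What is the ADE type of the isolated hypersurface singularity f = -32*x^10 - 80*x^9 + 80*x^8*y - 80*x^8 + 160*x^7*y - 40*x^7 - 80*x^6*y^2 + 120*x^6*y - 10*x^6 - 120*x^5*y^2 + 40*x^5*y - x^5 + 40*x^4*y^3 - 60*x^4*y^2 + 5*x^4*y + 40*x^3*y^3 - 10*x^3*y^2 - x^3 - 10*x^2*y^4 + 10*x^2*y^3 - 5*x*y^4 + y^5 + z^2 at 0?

E_8

The Hessian of f at 0 has rank 1. Corank 2; j^3 = -x^3 is a perfect cube, so E-series; the 5-jet and mu = 8 give E_8.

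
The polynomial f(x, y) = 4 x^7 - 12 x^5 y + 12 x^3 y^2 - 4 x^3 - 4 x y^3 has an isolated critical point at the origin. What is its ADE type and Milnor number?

The Hessian of f at 0 has rank 0. Corank 2; j^3 = -4*x^3 is a perfect cube, so E-series; the 4-jet and mu = 7 give E_7.

Type E_7, Milnor number mu = 7.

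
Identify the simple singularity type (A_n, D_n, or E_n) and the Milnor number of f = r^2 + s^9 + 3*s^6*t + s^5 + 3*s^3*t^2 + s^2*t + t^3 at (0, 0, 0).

Type D4, Milnor number mu = 4.

The Hessian of f at 0 is [[0, 0, 0], [0, 0, 0], [0, 0, 2]] with rank 1, so corank 2. A Groebner basis of the Jacobian ideal J(f) in C{s,t,r} is {t^3, s^2 + 3*t^2, s*t, r}; counting standard monomials gives mu = 4. Corank 2; j^3 = t*(s^2 + t^2) splits into three distinct lines over C (the quadratic factor has nonzero discriminant), so D_4.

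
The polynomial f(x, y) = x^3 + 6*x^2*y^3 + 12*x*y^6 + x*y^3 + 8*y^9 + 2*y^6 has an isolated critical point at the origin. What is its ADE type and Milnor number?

The Hessian of f at 0 has rank 0. Corank 2; j^3 = x^3 is a perfect cube, so E-series; the 4-jet and mu = 7 give E_7.

Type E7, Milnor number mu = 7.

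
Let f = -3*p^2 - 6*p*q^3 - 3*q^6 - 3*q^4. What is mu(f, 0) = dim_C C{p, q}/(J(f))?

3

The Hessian of f at 0 has rank 1. Corank 1: A-series; mu = 3 gives A_3.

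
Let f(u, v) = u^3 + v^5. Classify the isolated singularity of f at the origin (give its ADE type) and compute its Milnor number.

Type E_{8}, Milnor number mu = 8.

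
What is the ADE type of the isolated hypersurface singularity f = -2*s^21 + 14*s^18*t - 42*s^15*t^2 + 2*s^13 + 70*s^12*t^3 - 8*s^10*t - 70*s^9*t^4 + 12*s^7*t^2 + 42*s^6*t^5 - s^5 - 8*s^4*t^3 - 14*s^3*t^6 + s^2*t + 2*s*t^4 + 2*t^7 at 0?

D_{8}

The Hessian of f at 0 has rank 0. Corank 2; j^3 = s^2*t has shape L^2 M (L != M), so D-series; mu = 8 gives D_8.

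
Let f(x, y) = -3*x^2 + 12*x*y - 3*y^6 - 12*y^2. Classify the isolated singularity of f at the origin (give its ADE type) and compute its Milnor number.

Type A5, Milnor number mu = 5.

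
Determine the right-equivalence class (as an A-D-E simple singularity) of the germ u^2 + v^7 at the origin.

A6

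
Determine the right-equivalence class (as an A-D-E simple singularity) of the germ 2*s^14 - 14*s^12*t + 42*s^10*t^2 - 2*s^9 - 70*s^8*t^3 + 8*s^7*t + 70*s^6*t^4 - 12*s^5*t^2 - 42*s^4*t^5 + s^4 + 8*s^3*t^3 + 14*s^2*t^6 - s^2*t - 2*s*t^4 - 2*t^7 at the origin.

The Hessian of f at 0 has rank 0. Corank 2; j^3 = -s^2*t has shape L^2 M (L != M), so D-series; mu = 8 gives D_8.

D8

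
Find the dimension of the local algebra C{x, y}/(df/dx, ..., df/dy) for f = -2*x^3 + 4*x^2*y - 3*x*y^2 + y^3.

4

The Hessian of f at 0 is [[0, 0], [0, 0]] with rank 0, so corank 2. A Groebner basis of the Jacobian ideal J(f) in C{x,y} is {y^3, x^2 - 3*y^2/2, x*y - 3*y^2/2}; counting standard monomials gives mu = 4. Corank 2; j^3 = -(x - y)*(2*x^2 - 2*x*y + y^2) splits into three distinct lines over C (the quadratic factor has nonzero discriminant), so D_4.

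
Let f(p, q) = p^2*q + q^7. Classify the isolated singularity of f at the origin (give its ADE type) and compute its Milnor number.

Type D_8, Milnor number mu = 8.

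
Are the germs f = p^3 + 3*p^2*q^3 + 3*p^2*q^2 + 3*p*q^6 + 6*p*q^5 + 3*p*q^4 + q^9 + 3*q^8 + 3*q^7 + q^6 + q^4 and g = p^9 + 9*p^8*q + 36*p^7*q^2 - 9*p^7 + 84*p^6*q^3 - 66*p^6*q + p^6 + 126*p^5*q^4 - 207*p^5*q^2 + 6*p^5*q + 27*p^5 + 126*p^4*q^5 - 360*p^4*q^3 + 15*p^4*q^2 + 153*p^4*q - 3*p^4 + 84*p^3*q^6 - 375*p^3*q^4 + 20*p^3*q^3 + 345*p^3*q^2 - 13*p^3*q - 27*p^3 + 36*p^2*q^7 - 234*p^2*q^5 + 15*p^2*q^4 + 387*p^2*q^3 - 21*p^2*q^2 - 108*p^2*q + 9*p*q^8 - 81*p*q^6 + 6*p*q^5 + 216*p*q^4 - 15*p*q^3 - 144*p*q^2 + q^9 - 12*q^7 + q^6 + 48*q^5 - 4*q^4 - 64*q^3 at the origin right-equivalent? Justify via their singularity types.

No.

The Hessian of f at 0 has rank 0. Corank 2; j^3 = p^3 is a perfect cube, so E-series; the 4-jet and mu = 6 give E_6. The Hessian of g at 0 has rank 0. Corank 2; j^3 = -(3*p + 4*q)^3 is a perfect cube, so E-series; the 4-jet and mu = 7 give E_7. f is E_6 but g is E_7, hence not right-equivalent.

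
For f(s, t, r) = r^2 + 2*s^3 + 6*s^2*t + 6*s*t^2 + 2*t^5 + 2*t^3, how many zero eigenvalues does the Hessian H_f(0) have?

Hessian at 0 has rank 1.

2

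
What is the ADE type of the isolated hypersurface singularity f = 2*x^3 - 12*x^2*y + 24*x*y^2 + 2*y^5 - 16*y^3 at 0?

E_8

The Hessian of f at 0 has rank 0. Corank 2; j^3 = 2*(x - 2*y)^3 is a perfect cube, so E-series; the 5-jet and mu = 8 give E_8.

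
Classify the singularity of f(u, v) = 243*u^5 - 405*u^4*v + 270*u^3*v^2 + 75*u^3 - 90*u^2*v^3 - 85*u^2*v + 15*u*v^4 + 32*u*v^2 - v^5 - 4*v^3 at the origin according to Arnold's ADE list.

D_{6}

The Hessian of f at 0 has rank 0. Corank 2; j^3 = (3*u - v)*(5*u - 2*v)^2 has shape L^2 M (L != M), so D-series; mu = 6 gives D_6.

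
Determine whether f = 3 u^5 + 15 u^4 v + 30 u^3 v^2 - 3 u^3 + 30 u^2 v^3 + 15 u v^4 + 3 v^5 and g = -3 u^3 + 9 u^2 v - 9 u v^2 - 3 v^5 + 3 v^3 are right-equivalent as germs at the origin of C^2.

Yes.

The Hessian of f at 0 is [[0, 0], [0, 0]] with rank 0, so corank 2. A Groebner basis of the Jacobian ideal J(f) in C{u,v} is {v^5, u*v^3 + v^4/4, u^2}; counting standard monomials gives mu = 8. Corank 2; j^3 = -3*u^3 is a perfect cube, so E-series; the 5-jet and mu = 8 give E_8. The Hessian of g at 0 is [[0, 0], [0, 0]] with rank 0, so corank 2. A Groebner basis of the Jacobian ideal J(g) in C{u,v} is {v^4, u^2 - 2*u*v + v^2}; counting standard monomials gives mu = 8. Corank 2; j^3 = -3*(u - v)^3 is a perfect cube, so E-series; the 5-jet and mu = 8 give E_8. Both have type E_8, hence right-equivalent.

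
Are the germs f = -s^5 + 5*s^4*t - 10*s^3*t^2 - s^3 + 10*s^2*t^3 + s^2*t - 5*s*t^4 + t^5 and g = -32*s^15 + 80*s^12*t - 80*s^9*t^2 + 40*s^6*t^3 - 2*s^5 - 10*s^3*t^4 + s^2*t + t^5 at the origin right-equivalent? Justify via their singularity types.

Yes.

The Hessian of f at 0 has rank 0. Corank 2; j^3 = -s^2*(s - t) has shape L^2 M (L != M), so D-series; mu = 6 gives D_6. The Hessian of g at 0 has rank 0. Corank 2; j^3 = s^2*t has shape L^2 M (L != M), so D-series; mu = 6 gives D_6. Both have type D_6, hence right-equivalent.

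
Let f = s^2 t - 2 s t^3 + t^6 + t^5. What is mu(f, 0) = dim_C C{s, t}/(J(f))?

7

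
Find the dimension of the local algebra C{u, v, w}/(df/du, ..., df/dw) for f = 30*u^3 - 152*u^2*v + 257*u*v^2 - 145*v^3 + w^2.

The Hessian of f at 0 is [[0, 0, 0], [0, 0, 0], [0, 0, 2]] with rank 1, so corank 2. A Groebner basis of the Jacobian ideal J(f) in C{u,v,w} is {v^3, u^2 - 71*v^2/26, u*v - 43*v^2/26, w}; counting standard monomials gives mu = 4. Corank 2; j^3 = (3*u - 5*v)*(10*u^2 - 34*u*v + 29*v^2) splits into three distinct lines over C (the quadratic factor has nonzero discriminant), so D_4.

4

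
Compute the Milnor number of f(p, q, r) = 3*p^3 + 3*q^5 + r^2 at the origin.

8

The Hessian of f at 0 has rank 1. Corank 2; j^3 = 3*p^3 is a perfect cube, so E-series; the 5-jet and mu = 8 give E_8.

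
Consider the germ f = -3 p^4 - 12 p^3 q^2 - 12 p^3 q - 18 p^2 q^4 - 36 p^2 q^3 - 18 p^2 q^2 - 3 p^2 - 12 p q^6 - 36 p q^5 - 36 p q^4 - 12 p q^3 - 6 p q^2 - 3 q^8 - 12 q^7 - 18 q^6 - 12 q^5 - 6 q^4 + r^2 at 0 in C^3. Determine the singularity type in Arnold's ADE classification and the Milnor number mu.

Type A3, Milnor number mu = 3.

The Hessian of f at 0 has rank 2. Corank 1: A-series; mu = 3 gives A_3.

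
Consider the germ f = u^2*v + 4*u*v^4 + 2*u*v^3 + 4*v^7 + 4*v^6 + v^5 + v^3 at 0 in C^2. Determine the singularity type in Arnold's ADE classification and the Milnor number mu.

The Hessian of f at 0 has rank 0. Corank 2; j^3 = v*(u^2 + v^2) splits into three distinct lines over C (the quadratic factor has nonzero discriminant), so D_4.

Type D4, Milnor number mu = 4.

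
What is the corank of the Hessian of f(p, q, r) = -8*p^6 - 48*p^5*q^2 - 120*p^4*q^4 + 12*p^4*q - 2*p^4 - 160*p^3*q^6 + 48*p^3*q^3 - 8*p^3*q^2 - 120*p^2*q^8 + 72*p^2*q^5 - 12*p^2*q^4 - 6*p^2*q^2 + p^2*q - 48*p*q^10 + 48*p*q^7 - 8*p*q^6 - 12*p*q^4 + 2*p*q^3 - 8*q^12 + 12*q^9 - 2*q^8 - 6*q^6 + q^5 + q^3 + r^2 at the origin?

2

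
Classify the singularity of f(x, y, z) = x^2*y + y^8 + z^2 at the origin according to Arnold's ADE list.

D_{9}

The Hessian of f at 0 is [[0, 0, 0], [0, 0, 0], [0, 0, 2]] with rank 1, so corank 2. A Groebner basis of the Jacobian ideal J(f) in C{x,y,z} is {x^2/8 + y^7, x^3, x*y, z}; counting standard monomials gives mu = 9. Corank 2; j^3 = x^2*y has shape L^2 M (L != M), so D-series; mu = 9 gives D_9.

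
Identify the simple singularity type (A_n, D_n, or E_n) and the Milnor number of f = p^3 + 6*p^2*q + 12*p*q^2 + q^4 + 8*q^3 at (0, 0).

Type E_6, Milnor number mu = 6.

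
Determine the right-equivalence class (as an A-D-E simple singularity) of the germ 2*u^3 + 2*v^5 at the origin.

The Hessian of f at 0 has rank 0. Corank 2; j^3 = 2*u^3 is a perfect cube, so E-series; the 5-jet and mu = 8 give E_8.

E8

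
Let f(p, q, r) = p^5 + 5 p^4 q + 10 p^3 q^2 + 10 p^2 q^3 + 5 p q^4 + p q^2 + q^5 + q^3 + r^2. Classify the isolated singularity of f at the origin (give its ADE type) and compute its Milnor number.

The Hessian of f at 0 has rank 1. Corank 2; j^3 = q^2*(p + q) has shape L^2 M (L != M), so D-series; mu = 6 gives D_6.

Type D_6, Milnor number mu = 6.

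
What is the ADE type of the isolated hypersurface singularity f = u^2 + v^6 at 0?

The Hessian of f at 0 is [[2, 0], [0, 0]] with rank 1, so corank 1. A Groebner basis of the Jacobian ideal J(f) in C{u,v} is {v^5, u}; counting standard monomials gives mu = 5. Corank 1: A-series; mu = 5 gives A_5.

A_5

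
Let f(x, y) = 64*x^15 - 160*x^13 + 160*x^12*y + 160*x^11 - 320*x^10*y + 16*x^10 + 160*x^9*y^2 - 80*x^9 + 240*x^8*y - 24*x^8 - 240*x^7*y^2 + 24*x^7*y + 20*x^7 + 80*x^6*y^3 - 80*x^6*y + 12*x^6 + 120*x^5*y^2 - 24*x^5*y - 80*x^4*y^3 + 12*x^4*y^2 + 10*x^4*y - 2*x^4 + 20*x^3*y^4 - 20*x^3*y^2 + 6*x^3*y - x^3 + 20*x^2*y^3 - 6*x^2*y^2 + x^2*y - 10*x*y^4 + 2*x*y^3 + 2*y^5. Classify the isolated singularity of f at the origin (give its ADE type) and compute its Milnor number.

Type D_6, Milnor number mu = 6.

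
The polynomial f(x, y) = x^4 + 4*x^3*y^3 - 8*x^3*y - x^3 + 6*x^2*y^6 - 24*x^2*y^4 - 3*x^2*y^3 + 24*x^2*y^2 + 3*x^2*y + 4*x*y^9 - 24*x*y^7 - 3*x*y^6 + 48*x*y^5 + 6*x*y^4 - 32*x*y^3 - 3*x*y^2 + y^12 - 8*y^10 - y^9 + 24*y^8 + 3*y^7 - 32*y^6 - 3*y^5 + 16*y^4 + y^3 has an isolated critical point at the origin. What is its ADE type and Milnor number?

Type E_6, Milnor number mu = 6.

The Hessian of f at 0 is [[0, 0], [0, 0]] with rank 0, so corank 2. A Groebner basis of the Jacobian ideal J(f) in C{x,y} is {y^4, x*y^2 - 4*y^3/3, x^2 - 2*x*y + y^2}; counting standard monomials gives mu = 6. Corank 2; j^3 = -(x - y)^3 is a perfect cube, so E-series; the 4-jet and mu = 6 give E_6.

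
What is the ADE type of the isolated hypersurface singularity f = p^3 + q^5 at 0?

The Hessian of f at 0 has rank 0. Corank 2; j^3 = p^3 is a perfect cube, so E-series; the 5-jet and mu = 8 give E_8.

E_{8}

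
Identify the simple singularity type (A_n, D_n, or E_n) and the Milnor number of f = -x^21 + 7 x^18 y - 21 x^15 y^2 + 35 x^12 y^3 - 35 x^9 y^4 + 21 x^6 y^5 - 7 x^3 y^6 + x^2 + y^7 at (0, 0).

Type A6, Milnor number mu = 6.

The Hessian of f at 0 is [[2, 0], [0, 0]] with rank 1, so corank 1. A Groebner basis of the Jacobian ideal J(f) in C{x,y} is {y^6, x}; counting standard monomials gives mu = 6. Corank 1: A-series; mu = 6 gives A_6.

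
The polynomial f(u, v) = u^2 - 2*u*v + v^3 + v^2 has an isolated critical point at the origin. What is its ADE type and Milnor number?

Type A_{2}, Milnor number mu = 2.

The Hessian of f at 0 has rank 1. Corank 1: A-series; mu = 2 gives A_2.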